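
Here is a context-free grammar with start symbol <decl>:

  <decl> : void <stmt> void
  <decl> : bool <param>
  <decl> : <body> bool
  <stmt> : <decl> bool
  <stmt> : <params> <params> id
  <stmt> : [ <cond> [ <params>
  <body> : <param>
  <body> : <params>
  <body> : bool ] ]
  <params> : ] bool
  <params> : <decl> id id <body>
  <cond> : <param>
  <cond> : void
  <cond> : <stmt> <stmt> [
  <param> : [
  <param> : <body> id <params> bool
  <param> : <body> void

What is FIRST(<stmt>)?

From <stmt> : <decl> bool: add FIRST(<decl>) = { [, ], bool, void }.
From <stmt> : <params> <params> id: add FIRST(<params>) = { [, ], bool, void }.
<stmt> : [ <cond> [ <params> contributes {[}.
Union: FIRST(<stmt>) = { [, ], bool, void }.

{ [, ], bool, void }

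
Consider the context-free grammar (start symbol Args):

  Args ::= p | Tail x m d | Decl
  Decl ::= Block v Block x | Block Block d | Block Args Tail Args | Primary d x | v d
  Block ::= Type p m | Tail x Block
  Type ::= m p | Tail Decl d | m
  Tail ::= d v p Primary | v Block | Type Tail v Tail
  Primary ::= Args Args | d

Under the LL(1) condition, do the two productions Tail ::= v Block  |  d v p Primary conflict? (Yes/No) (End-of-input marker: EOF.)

No

FIRST(v Block) = { v } and FIRST(d v p Primary) = { d }.
The FIRST sets are disjoint and neither alternative is nullable — no conflict.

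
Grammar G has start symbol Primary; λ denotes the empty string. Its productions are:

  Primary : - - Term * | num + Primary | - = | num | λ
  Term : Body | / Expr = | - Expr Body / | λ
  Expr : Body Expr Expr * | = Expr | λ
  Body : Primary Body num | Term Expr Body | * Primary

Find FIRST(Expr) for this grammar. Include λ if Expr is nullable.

From Expr : Body Expr Expr *: add FIRST(Body) = { *, -, /, =, num }.
Expr : = Expr contributes {=}.
Expr : λ contributes λ.
Union: FIRST(Expr) = { *, -, /, =, num, λ }.

{ *, -, /, =, num, λ }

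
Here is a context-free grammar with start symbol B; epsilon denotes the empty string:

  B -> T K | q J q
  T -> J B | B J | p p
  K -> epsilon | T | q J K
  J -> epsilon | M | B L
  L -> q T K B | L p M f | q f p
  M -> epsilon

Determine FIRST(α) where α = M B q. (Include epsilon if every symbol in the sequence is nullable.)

{ p, q }

Add FIRST(M)\{epsilon} = {  }; M is nullable, continue.
Add FIRST(B) = { p, q }; B is not nullable, stop.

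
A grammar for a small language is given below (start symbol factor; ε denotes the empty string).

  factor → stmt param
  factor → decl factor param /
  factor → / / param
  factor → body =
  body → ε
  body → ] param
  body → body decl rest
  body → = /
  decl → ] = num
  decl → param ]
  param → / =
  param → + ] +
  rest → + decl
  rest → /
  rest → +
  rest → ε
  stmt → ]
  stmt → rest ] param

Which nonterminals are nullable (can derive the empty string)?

{ body, rest }

Directly nullable (have an ε-production): body, rest.
No other nonterminal has a production whose RHS symbols are all nullable.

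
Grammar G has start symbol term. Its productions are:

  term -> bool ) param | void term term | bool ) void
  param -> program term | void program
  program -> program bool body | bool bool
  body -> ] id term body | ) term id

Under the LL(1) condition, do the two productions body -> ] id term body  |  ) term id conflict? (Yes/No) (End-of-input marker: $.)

No

FIRST(] id term body) = { ] } and FIRST() term id) = { ) }.
The FIRST sets are disjoint and neither alternative is nullable — no conflict.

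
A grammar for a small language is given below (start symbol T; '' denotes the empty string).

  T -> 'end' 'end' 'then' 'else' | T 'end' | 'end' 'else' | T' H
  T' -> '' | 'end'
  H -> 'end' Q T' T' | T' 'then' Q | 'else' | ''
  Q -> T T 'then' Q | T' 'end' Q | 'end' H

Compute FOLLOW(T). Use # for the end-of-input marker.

T is the start symbol, so # ∈ FOLLOW(T).
In T -> T 'end': add FIRST('end') = { 'end' }.
In Q -> T T 'then' Q: add FIRST(T 'then' Q) = { 'else', 'end', 'then' }.
In Q -> T T 'then' Q: add FIRST('then' Q) = { 'then' }.
Union: FOLLOW(T) = { #, 'else', 'end', 'then' }.

{ #, 'else', 'end', 'then' }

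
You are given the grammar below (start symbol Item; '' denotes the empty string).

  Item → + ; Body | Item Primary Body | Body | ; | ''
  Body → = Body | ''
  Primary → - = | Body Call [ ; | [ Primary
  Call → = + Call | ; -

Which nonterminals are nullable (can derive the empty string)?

Directly nullable (have an ''-production): Item, Body.
No other nonterminal has a production whose RHS symbols are all nullable.

{ Body, Item }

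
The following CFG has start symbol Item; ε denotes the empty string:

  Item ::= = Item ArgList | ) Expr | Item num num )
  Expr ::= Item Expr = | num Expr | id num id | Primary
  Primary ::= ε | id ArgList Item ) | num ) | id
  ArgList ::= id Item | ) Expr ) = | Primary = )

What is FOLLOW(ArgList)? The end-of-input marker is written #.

{ #, ), =, id, num }

In Item ::= = Item ArgList: ArgList is at the end, add FOLLOW(Item) = { #, ), =, id, num }.
In Primary ::= id ArgList Item ): add FIRST(Item )) = { ), = }.
Union: FOLLOW(ArgList) = { #, ), =, id, num }.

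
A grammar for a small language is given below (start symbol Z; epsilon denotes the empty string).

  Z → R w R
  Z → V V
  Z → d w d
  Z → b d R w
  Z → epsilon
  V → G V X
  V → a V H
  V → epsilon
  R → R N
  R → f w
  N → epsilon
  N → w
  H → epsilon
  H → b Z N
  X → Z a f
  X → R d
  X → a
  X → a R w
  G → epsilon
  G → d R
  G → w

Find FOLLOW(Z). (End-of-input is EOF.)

Z is the start symbol, so EOF ∈ FOLLOW(Z).
In H → b Z N: add FIRST(N)\{epsilon} = { w }.
  Since N is nullable, also add FOLLOW(H) = { EOF, a, b, d, f, w }.
In X → Z a f: add FIRST(a f) = { a }.
Union: FOLLOW(Z) = { EOF, a, b, d, f, w }.

{ EOF, a, b, d, f, w }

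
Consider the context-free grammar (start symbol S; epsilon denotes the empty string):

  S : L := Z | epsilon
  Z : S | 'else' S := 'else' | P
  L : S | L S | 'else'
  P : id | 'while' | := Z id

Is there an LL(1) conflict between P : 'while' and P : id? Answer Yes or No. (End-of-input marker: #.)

FIRST('while') = { 'while' } and FIRST(id) = { id }.
The FIRST sets are disjoint and neither alternative is nullable — no conflict.

No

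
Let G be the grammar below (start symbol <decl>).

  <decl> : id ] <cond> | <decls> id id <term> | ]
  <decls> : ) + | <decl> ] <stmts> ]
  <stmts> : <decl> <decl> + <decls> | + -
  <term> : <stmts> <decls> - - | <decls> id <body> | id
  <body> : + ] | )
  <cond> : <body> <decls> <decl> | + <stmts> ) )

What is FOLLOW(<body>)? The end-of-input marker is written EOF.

{ EOF, ), +, ], id }

In <term> : <decls> id <body>: <body> is at the end, add FOLLOW(<term>) = { EOF, ), +, ], id }.
In <cond> : <body> <decls> <decl>: add FIRST(<decls> <decl>) = { ), ], id }.
Union: FOLLOW(<body>) = { EOF, ), +, ], id }.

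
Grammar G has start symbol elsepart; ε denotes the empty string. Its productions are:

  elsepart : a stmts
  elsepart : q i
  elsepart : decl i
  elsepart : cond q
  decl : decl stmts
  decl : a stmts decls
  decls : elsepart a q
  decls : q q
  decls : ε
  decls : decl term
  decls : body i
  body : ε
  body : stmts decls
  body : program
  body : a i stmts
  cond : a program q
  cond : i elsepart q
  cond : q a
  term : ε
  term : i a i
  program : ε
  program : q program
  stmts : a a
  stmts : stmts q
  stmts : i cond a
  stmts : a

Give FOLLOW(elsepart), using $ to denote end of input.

elsepart is the start symbol, so $ ∈ FOLLOW(elsepart).
In decls : elsepart a q: add FIRST(a q) = { a }.
In cond : i elsepart q: add FIRST(q) = { q }.
Union: FOLLOW(elsepart) = { $, a, q }.

{ $, a, q }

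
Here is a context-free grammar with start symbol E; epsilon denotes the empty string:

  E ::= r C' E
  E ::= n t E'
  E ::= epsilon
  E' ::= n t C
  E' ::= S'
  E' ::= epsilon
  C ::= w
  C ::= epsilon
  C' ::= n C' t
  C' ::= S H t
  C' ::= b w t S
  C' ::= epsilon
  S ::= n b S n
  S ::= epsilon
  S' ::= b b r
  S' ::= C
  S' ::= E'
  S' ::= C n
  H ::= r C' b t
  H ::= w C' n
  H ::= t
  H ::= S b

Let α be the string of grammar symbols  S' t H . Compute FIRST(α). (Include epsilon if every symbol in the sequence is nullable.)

Add FIRST(S')\{epsilon} = { b, n, w }; S' is nullable, continue.
t is a terminal; add {t} and stop.

{ b, n, t, w }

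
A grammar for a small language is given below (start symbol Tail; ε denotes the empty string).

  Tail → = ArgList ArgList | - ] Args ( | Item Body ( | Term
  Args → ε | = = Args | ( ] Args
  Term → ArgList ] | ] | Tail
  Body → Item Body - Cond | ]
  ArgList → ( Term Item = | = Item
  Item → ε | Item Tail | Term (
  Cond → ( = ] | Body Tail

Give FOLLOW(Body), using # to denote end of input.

{ (, -, =, ] }

In Tail → Item Body (: add FIRST(() = { ( }.
In Body → Item Body - Cond: add FIRST(- Cond) = { - }.
In Cond → Body Tail: add FIRST(Tail) = { (, -, =, ] }.
Union: FOLLOW(Body) = { (, -, =, ] }.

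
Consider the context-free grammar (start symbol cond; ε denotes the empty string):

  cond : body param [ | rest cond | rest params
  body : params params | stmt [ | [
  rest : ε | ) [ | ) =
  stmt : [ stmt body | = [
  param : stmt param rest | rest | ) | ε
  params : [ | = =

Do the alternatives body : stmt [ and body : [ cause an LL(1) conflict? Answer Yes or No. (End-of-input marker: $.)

Yes

FIRST(stmt [) = { =, [ } and FIRST([) = { [ }.
Both contain [, so the two alternatives are not disjoint — LL(1) conflict.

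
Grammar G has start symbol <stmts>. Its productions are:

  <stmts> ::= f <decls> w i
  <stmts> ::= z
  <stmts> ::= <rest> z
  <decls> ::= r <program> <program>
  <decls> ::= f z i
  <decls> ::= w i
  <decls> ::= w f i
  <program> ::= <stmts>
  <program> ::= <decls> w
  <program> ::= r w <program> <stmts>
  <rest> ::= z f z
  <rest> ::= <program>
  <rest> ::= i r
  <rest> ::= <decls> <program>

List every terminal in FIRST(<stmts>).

<stmts> ::= f <decls> w i contributes {f}.
<stmts> ::= z contributes {z}.
From <stmts> ::= <rest> z: add FIRST(<rest>) = { f, i, r, w, z }.
Union: FIRST(<stmts>) = { f, i, r, w, z }.

{ f, i, r, w, z }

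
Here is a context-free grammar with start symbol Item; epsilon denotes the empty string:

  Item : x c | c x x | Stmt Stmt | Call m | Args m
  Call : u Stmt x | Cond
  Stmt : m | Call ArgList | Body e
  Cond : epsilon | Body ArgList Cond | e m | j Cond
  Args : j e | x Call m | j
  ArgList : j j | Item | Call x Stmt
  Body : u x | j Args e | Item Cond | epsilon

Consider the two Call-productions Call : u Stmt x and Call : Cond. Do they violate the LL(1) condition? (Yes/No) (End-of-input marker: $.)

Yes

FIRST(u Stmt x) = { u } and FIRST(Cond) = { c, e, j, m, u, x, epsilon }.
Both contain u, so the two alternatives are not disjoint — LL(1) conflict.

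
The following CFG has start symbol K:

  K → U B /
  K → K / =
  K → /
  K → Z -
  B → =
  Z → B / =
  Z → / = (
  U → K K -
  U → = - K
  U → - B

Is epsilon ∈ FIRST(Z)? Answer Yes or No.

No

No nonterminal in this grammar is nullable.
No production of Z has an RHS whose symbols are all nullable, so Z is not nullable.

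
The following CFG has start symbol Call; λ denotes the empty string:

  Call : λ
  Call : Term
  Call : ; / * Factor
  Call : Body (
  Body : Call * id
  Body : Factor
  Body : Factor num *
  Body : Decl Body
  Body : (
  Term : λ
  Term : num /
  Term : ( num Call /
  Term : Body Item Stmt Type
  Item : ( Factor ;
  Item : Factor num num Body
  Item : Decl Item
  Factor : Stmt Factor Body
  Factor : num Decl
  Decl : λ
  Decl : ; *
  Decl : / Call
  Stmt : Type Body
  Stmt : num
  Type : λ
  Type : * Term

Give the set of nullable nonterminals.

Directly nullable (have an λ-production): Call, Term, Decl, Type.
No other nonterminal has a production whose RHS symbols are all nullable.

{ Call, Decl, Term, Type }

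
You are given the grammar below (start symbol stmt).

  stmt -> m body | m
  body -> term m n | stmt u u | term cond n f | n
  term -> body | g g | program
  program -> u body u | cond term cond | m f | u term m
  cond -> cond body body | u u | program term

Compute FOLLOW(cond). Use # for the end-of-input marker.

In body -> term cond n f: add FIRST(n f) = { n }.
In program -> cond term cond: add FIRST(term cond) = { g, m, n, u }.
In program -> cond term cond: cond is at the end, add FOLLOW(program) = { g, m, n, u }.
In cond -> cond body body: add FIRST(body body) = { g, m, n, u }.
Union: FOLLOW(cond) = { g, m, n, u }.

{ g, m, n, u }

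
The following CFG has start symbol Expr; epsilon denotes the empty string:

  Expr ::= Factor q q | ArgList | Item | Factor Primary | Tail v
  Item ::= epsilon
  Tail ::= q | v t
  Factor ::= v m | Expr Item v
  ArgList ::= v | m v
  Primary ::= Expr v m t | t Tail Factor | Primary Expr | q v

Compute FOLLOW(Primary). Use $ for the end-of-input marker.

{ $, m, q, v }

In Expr ::= Factor Primary: Primary is at the end, add FOLLOW(Expr) = { $, m, q, v }.
In Primary ::= Primary Expr: add FIRST(Expr)\{epsilon} = { m, q, v }.
  Since Expr is nullable, also add FOLLOW(Primary) = { $, m, q, v }.
Union: FOLLOW(Primary) = { $, m, q, v }.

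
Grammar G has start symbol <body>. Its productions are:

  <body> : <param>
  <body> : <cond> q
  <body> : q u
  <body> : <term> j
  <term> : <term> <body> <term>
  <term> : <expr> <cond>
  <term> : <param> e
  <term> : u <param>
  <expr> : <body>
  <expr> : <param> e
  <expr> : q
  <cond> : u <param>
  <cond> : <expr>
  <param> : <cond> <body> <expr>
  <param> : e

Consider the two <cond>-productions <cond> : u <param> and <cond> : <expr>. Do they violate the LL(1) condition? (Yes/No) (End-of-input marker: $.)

FIRST(u <param>) = { u } and FIRST(<expr>) = { e, q, u }.
Both contain u, so the two alternatives are not disjoint — LL(1) conflict.

Yes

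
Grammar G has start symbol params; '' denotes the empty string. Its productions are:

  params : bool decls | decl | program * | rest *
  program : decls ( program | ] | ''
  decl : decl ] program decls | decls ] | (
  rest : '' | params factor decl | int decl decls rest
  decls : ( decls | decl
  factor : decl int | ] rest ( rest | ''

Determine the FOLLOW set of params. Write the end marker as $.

params is the start symbol, so $ ∈ FOLLOW(params).
In rest : params factor decl: add FIRST(factor decl) = { (, ] }.
Union: FOLLOW(params) = { $, (, ] }.

{ $, (, ] }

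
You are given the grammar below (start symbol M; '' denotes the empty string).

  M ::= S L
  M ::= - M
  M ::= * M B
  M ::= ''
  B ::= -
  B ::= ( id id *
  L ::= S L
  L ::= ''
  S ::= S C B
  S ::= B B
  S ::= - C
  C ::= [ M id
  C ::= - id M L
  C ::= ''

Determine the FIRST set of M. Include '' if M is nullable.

From M ::= S L: add FIRST(S) = { (, - }.
M ::= - M contributes {-}.
M ::= * M B contributes {*}.
M ::= '' contributes ''.
Union: FIRST(M) = { (, *, -, '' }.

{ (, *, -, '' }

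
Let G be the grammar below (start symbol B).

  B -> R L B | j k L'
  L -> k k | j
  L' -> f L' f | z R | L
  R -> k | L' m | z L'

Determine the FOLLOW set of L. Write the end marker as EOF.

In B -> R L B: add FIRST(B) = { f, j, k, z }.
In L' -> L: L is at the end, add FOLLOW(L') = { EOF, f, j, k, m }.
Union: FOLLOW(L) = { EOF, f, j, k, m, z }.

{ EOF, f, j, k, m, z }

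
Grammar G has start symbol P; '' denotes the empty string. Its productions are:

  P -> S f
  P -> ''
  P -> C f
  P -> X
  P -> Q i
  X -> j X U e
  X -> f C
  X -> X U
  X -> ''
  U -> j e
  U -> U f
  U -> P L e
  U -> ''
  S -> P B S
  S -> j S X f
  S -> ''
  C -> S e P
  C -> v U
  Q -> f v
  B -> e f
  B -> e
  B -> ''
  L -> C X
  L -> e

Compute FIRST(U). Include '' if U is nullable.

{ e, f, j, v, '' }

U -> j e contributes {j}.
From U -> U f: U nullable, take FIRST(U) ∪ {f} = { e, f, j, v }.
From U -> P L e: P nullable, take FIRST(P) ∪ FIRST(L) = { e, f, j, v }.
U -> '' contributes ''.
Union: FIRST(U) = { e, f, j, v, '' }.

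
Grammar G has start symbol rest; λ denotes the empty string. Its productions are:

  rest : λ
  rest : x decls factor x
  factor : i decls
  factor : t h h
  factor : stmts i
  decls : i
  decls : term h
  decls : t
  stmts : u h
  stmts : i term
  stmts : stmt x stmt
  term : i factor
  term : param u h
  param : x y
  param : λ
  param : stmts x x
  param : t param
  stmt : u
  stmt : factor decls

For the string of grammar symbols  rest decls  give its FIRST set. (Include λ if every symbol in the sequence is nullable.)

Add FIRST(rest)\{λ} = { x }; rest is nullable, continue.
Add FIRST(decls) = { i, t, u, x }; decls is not nullable, stop.

{ i, t, u, x }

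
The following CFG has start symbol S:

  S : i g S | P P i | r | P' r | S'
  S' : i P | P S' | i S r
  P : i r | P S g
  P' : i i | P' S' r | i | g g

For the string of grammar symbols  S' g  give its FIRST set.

Add FIRST(S') = { i }; S' is not nullable, stop.

{ i }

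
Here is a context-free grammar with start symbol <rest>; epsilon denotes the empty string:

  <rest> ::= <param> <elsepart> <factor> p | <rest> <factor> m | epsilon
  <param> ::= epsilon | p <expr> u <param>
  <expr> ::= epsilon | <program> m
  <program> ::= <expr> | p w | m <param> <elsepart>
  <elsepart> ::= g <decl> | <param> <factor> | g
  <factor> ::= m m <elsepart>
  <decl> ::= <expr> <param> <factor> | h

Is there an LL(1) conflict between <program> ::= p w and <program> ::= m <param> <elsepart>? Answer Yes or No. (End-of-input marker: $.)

FIRST(p w) = { p } and FIRST(m <param> <elsepart>) = { m }.
The FIRST sets are disjoint and neither alternative is nullable — no conflict.

No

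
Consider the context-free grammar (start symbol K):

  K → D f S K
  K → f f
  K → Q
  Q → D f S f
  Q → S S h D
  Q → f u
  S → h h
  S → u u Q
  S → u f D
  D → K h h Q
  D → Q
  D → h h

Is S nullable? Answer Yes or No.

No nonterminal in this grammar is nullable.
No production of S has an RHS whose symbols are all nullable, so S is not nullable.

No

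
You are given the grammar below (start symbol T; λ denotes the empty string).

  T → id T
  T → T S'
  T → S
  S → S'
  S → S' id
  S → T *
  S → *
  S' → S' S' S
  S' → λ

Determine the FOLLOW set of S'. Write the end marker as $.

{ $, *, id }

In T → T S': S' is at the end, add FOLLOW(T) = { $, *, id }.
In S → S': S' is at the end, add FOLLOW(S) = { $, *, id }.
In S → S' id: add FIRST(id) = { id }.
In S' → S' S' S: add FIRST(S' S)\{λ} = { *, id }.
  Since S' S is nullable, also add FOLLOW(S') = { $, *, id }.
In S' → S' S' S: add FIRST(S)\{λ} = { *, id }.
  Since S is nullable, also add FOLLOW(S') = { $, *, id }.
Union: FOLLOW(S') = { $, *, id }.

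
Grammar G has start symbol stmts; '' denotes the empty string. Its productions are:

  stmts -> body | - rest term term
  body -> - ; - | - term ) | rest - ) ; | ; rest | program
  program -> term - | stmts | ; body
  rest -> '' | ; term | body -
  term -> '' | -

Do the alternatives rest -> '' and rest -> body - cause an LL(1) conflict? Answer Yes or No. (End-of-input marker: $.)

Yes

FIRST('') = { '' } and FIRST(body -) = { -, ; }.
The first alternative is nullable and FOLLOW(rest) = { $, - } shares - with FIRST of the second — conflict.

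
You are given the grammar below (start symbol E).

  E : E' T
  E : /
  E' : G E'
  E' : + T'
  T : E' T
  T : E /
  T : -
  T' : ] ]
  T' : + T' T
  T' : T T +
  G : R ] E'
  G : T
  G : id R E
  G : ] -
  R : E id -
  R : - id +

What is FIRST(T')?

T' : ] ] contributes {]}.
T' : + T' T contributes {+}.
From T' : T T +: add FIRST(T) = { +, -, /, ], id }.
Union: FIRST(T') = { +, -, /, ], id }.

{ +, -, /, ], id }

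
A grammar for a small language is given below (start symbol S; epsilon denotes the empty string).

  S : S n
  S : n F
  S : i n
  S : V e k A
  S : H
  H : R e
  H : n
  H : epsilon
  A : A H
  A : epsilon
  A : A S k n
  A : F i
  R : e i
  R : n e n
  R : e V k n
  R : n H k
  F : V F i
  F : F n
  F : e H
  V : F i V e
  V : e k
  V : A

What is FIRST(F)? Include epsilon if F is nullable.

From F : V F i: V nullable, take FIRST(V) ∪ FIRST(F) = { e, i, k, n }.
From F : F n: add FIRST(F) = { e, i, k, n }.
F : e H contributes {e}.
Union: FIRST(F) = { e, i, k, n }.

{ e, i, k, n }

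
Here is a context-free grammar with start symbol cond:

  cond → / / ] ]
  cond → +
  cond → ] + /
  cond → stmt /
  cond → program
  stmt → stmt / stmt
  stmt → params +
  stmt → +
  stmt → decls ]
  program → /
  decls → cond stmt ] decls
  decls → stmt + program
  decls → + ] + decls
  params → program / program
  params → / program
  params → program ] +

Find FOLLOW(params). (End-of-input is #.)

In stmt → params +: add FIRST(+) = { + }.
Union: FOLLOW(params) = { + }.

{ + }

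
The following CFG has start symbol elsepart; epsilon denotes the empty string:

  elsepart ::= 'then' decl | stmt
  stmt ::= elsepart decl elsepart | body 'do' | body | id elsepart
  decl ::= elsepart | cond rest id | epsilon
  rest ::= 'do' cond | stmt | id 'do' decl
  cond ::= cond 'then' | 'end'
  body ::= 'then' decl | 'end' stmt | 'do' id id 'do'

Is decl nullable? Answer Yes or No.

decl has an epsilon-production, so decl ⇒ epsilon.

Yes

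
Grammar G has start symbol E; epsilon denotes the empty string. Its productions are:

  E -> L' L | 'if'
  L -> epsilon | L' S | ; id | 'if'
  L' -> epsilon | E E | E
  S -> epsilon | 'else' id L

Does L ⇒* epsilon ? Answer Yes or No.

Yes

L has an epsilon-production, so L ⇒ epsilon.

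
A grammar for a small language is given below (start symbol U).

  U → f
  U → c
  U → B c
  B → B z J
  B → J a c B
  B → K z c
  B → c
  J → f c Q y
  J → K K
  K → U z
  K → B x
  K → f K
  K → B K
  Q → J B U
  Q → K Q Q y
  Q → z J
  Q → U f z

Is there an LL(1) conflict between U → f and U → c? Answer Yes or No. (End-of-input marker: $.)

No

FIRST(f) = { f } and FIRST(c) = { c }.
The FIRST sets are disjoint and neither alternative is nullable — no conflict.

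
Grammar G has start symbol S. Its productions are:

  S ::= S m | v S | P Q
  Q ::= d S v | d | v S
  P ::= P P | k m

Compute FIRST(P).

{ k }

From P ::= P P: add FIRST(P) = { k }.
P ::= k m contributes {k}.
Union: FIRST(P) = { k }.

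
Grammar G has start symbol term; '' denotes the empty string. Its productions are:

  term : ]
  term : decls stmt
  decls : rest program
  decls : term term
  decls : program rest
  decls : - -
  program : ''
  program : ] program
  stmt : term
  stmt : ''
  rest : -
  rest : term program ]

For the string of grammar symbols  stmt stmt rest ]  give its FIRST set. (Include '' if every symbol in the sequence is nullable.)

{ -, ] }

Add FIRST(stmt)\{''} = { -, ] }; stmt is nullable, continue.
Add FIRST(stmt)\{''} = { -, ] }; stmt is nullable, continue.
Add FIRST(rest) = { -, ] }; rest is not nullable, stop.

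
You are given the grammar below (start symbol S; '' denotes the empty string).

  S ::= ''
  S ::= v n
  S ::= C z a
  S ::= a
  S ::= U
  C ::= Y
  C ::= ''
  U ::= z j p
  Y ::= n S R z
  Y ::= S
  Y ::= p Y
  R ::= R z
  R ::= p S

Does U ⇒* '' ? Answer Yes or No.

No

Nullable nonterminals: C, S, Y.
No production of U has an RHS whose symbols are all nullable, so U is not nullable.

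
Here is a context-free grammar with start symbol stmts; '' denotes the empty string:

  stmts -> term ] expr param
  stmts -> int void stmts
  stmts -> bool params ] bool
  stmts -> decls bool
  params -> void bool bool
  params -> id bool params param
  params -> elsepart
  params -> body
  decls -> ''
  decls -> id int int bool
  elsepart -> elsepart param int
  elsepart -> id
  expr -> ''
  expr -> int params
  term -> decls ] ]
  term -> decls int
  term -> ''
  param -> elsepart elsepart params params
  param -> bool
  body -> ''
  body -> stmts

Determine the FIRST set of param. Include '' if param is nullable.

{ bool, id }

From param -> elsepart elsepart params params: add FIRST(elsepart) = { id }.
param -> bool contributes {bool}.
Union: FIRST(param) = { bool, id }.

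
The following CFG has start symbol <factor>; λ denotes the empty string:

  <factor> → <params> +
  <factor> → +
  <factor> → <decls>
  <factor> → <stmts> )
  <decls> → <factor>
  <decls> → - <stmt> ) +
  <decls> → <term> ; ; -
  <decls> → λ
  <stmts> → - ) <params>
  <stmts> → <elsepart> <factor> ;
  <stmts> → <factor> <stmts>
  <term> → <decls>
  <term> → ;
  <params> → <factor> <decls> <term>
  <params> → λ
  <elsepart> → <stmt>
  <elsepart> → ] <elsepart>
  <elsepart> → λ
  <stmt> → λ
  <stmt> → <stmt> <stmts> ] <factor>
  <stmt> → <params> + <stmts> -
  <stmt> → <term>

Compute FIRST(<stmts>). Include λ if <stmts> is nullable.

{ +, -, ;, ] }

<stmts> → - ) <params> contributes {-}.
From <stmts> → <elsepart> <factor> ;: <elsepart>, <factor> nullable, take FIRST(<elsepart>) ∪ FIRST(<factor>) ∪ {;} = { +, -, ;, ] }.
From <stmts> → <factor> <stmts>: <factor> nullable, take FIRST(<factor>) ∪ FIRST(<stmts>) = { +, -, ;, ] }.
Union: FIRST(<stmts>) = { +, -, ;, ] }.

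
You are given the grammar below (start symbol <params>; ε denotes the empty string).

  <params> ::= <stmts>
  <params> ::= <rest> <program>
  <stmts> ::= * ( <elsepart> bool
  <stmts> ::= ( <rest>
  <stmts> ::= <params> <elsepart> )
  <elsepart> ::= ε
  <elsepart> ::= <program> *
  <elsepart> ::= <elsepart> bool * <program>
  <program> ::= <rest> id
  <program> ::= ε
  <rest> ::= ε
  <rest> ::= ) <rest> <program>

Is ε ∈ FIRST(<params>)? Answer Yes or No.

<params> ::= <rest> <program> and each of <rest>, <program> is nullable, so <params> ⇒* ε.

Yes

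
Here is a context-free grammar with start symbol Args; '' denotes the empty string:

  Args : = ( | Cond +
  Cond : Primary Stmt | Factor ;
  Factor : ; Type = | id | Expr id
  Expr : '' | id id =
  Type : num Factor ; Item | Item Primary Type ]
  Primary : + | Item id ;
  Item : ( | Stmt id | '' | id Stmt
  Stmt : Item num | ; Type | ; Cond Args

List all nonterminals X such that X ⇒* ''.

Directly nullable (have an ''-production): Expr, Item.
No other nonterminal has a production whose RHS symbols are all nullable.

{ Expr, Item }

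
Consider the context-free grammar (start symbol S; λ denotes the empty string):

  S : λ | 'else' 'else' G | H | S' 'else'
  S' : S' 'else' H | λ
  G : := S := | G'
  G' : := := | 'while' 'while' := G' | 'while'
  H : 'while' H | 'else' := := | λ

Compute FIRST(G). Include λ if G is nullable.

{ 'while', := }

G : := S := contributes {:=}.
From G : G': add FIRST(G') = { 'while', := }.
Union: FIRST(G) = { 'while', := }.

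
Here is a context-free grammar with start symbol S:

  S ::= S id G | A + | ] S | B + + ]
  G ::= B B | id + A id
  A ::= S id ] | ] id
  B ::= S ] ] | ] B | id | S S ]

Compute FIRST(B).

{ ], id }

From B ::= S ] ]: add FIRST(S) = { ], id }.
B ::= ] B contributes {]}.
B ::= id contributes {id}.
From B ::= S S ]: add FIRST(S) = { ], id }.
Union: FIRST(B) = { ], id }.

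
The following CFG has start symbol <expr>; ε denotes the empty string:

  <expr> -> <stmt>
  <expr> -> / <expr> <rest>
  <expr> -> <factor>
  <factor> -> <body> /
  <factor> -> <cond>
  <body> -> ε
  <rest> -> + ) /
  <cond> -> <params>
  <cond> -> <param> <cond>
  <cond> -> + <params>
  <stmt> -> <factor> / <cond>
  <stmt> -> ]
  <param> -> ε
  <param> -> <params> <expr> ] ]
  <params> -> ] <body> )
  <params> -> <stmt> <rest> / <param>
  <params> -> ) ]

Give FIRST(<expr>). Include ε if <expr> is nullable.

{ ), +, /, ] }

From <expr> -> <stmt>: add FIRST(<stmt>) = { ), +, /, ] }.
<expr> -> / <expr> <rest> contributes {/}.
From <expr> -> <factor>: add FIRST(<factor>) = { ), +, /, ] }.
Union: FIRST(<expr>) = { ), +, /, ] }.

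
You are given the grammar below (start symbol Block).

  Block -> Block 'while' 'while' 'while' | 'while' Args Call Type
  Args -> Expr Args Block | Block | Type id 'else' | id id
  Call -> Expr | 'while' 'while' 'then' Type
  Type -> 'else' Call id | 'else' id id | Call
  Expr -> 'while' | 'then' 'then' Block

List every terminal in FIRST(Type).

{ 'else', 'then', 'while' }

Type -> 'else' Call id contributes {'else'}.
Type -> 'else' id id contributes {'else'}.
From Type -> Call: add FIRST(Call) = { 'then', 'while' }.
Union: FIRST(Type) = { 'else', 'then', 'while' }.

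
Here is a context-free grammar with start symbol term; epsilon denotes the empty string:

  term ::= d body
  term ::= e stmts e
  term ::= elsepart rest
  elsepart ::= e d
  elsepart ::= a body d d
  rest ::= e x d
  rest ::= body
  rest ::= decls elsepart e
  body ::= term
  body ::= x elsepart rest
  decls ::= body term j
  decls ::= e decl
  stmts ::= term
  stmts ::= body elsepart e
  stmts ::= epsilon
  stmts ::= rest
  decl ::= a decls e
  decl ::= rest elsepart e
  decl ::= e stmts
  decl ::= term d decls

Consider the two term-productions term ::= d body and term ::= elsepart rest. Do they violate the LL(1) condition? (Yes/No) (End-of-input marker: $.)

FIRST(d body) = { d } and FIRST(elsepart rest) = { a, e }.
The FIRST sets are disjoint and neither alternative is nullable — no conflict.

No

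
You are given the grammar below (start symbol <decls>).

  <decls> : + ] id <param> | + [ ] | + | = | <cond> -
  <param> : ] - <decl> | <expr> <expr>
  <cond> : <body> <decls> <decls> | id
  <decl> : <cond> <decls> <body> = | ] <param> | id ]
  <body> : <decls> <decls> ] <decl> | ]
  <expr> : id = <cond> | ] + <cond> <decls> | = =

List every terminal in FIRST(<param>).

{ =, ], id }

<param> : ] - <decl> contributes {]}.
From <param> : <expr> <expr>: add FIRST(<expr>) = { =, ], id }.
Union: FIRST(<param>) = { =, ], id }.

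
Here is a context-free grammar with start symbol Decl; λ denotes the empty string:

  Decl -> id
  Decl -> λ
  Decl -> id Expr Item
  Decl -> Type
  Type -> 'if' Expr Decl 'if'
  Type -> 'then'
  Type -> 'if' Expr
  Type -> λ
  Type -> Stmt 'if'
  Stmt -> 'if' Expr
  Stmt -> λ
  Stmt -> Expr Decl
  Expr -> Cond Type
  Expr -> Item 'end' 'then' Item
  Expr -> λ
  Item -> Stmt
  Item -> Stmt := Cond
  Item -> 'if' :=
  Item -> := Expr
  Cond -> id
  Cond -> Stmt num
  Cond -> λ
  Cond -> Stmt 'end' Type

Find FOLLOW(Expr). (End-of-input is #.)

In Decl -> id Expr Item: add FIRST(Item)\{λ} = { 'end', 'if', 'then', :=, id, num }.
  Since Item is nullable, also add FOLLOW(Decl) = { #, 'end', 'if', 'then', :=, id, num }.
In Type -> 'if' Expr Decl 'if': add FIRST(Decl 'if') = { 'end', 'if', 'then', :=, id, num }.
In Type -> 'if' Expr: Expr is at the end, add FOLLOW(Type) = { #, 'end', 'if', 'then', :=, id, num }.
In Stmt -> 'if' Expr: Expr is at the end, add FOLLOW(Stmt) = { #, 'end', 'if', 'then', :=, id, num }.
In Stmt -> Expr Decl: add FIRST(Decl)\{λ} = { 'end', 'if', 'then', :=, id, num }.
  Since Decl is nullable, also add FOLLOW(Stmt) = { #, 'end', 'if', 'then', :=, id, num }.
In Item -> := Expr: Expr is at the end, add FOLLOW(Item) = { #, 'end', 'if', 'then', :=, id, num }.
Union: FOLLOW(Expr) = { #, 'end', 'if', 'then', :=, id, num }.

{ #, 'end', 'if', 'then', :=, id, num }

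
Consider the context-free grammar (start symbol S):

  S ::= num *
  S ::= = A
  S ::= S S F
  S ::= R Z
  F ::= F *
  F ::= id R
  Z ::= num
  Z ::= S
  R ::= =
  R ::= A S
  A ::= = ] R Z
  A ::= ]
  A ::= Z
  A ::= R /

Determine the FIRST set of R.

{ =, ], num }

R ::= = contributes {=}.
From R ::= A S: add FIRST(A) = { =, ], num }.
Union: FIRST(R) = { =, ], num }.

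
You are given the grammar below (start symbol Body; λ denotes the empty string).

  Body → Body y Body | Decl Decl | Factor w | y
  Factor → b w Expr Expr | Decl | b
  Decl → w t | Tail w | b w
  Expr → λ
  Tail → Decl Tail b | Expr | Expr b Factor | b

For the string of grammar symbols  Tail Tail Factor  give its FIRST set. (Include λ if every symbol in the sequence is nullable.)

Add FIRST(Tail)\{λ} = { b, w }; Tail is nullable, continue.
Add FIRST(Tail)\{λ} = { b, w }; Tail is nullable, continue.
Add FIRST(Factor) = { b, w }; Factor is not nullable, stop.

{ b, w }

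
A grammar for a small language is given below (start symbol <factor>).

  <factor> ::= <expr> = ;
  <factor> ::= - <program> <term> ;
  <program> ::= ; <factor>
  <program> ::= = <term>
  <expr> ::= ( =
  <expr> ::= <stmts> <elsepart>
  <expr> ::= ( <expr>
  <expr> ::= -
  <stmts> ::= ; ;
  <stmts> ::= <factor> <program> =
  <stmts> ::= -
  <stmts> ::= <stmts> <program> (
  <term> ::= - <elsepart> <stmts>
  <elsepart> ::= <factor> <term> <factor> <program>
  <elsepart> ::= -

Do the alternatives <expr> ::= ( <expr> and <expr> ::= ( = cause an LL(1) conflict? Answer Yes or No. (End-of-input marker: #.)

FIRST(( <expr>) = { ( } and FIRST(( =) = { ( }.
Both contain (, so the two alternatives are not disjoint — LL(1) conflict.

Yes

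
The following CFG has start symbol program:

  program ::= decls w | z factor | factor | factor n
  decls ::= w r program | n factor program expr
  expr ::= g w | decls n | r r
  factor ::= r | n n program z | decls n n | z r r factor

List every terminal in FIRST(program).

From program ::= decls w: add FIRST(decls) = { n, w }.
program ::= z factor contributes {z}.
From program ::= factor: add FIRST(factor) = { n, r, w, z }.
From program ::= factor n: add FIRST(factor) = { n, r, w, z }.
Union: FIRST(program) = { n, r, w, z }.

{ n, r, w, z }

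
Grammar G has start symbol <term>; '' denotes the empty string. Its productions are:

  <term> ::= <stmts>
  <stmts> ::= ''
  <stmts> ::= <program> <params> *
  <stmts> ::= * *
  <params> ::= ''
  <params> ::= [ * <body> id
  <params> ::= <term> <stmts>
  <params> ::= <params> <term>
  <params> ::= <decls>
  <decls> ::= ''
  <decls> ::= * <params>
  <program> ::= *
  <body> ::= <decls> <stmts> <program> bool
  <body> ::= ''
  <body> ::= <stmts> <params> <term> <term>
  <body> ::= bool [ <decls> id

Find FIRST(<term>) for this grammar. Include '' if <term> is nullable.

From <term> ::= <stmts>: add FIRST(<stmts>) = { *, '' } (including '' since <stmts> is nullable).
Union: FIRST(<term>) = { *, '' }.

{ *, '' }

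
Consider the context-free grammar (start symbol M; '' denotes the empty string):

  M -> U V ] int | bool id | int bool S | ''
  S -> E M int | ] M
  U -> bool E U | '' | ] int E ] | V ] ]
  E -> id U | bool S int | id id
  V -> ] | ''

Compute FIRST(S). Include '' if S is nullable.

From S -> E M int: add FIRST(E) = { bool, id }.
S -> ] M contributes {]}.
Union: FIRST(S) = { ], bool, id }.

{ ], bool, id }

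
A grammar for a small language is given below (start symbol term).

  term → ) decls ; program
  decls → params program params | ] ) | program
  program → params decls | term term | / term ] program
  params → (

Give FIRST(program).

From program → params decls: add FIRST(params) = { ( }.
From program → term term: add FIRST(term) = { ) }.
program → / term ] program contributes {/}.
Union: FIRST(program) = { (, ), / }.

{ (, ), / }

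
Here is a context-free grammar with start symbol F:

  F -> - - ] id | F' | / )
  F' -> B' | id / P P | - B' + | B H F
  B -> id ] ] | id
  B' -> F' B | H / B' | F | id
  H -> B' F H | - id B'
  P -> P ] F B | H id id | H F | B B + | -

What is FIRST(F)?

F -> - - ] id contributes {-}.
From F -> F': add FIRST(F') = { -, /, id }.
F -> / ) contributes {/}.
Union: FIRST(F) = { -, /, id }.

{ -, /, id }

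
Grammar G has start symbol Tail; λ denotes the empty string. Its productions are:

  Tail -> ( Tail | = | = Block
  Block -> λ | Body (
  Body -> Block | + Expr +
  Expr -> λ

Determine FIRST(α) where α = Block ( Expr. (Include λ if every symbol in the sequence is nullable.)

{ (, + }

Add FIRST(Block)\{λ} = { (, + }; Block is nullable, continue.
( is a terminal; add {(} and stop.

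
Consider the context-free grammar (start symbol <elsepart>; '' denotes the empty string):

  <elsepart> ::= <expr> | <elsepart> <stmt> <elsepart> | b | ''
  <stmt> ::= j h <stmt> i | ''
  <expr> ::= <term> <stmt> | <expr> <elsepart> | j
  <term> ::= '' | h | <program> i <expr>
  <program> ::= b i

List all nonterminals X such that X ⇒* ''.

{ <elsepart>, <expr>, <stmt>, <term> }

Directly nullable (have an ''-production): <elsepart>, <stmt>, <term>.
<expr> ::= <term> <stmt> with every symbol nullable, so <expr> is nullable.
No other nonterminal has a production whose RHS symbols are all nullable.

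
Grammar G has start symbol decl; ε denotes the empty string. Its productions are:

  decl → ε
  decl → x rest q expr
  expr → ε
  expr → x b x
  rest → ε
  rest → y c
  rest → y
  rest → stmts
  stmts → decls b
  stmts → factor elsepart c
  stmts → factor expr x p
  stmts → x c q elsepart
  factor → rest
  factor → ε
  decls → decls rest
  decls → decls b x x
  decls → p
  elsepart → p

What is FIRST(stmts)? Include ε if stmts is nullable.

From stmts → decls b: add FIRST(decls) = { p }.
From stmts → factor elsepart c: factor nullable, take FIRST(factor) ∪ FIRST(elsepart) = { p, x, y }.
From stmts → factor expr x p: factor, expr nullable, take FIRST(factor) ∪ FIRST(expr) ∪ {x} = { p, x, y }.
stmts → x c q elsepart contributes {x}.
Union: FIRST(stmts) = { p, x, y }.

{ p, x, y }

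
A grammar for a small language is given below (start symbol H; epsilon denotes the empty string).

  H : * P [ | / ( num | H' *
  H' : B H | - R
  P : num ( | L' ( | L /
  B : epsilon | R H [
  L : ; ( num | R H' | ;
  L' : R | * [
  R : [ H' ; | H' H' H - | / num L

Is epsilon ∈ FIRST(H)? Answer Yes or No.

No

Nullable nonterminals: B.
No production of H has an RHS whose symbols are all nullable, so H is not nullable.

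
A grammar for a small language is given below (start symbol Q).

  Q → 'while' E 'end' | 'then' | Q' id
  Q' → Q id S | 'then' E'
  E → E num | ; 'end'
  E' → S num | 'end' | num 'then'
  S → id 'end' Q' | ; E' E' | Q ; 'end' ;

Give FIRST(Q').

From Q' → Q id S: add FIRST(Q) = { 'then', 'while' }.
Q' → 'then' E' contributes {'then'}.
Union: FIRST(Q') = { 'then', 'while' }.

{ 'then', 'while' }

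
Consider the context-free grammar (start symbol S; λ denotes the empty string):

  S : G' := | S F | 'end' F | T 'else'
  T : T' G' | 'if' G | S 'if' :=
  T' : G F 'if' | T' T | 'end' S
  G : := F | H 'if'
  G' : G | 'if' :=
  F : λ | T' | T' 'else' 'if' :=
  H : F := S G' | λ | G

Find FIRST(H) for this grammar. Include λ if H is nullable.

From H : F := S G': F nullable, take FIRST(F) ∪ {:=} = { 'end', 'if', := }.
H : λ contributes λ.
From H : G: add FIRST(G) = { 'end', 'if', := }.
Union: FIRST(H) = { 'end', 'if', :=, λ }.

{ 'end', 'if', :=, λ }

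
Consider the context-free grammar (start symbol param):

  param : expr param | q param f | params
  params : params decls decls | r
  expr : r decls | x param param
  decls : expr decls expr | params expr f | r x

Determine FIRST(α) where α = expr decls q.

Add FIRST(expr) = { r, x }; expr is not nullable, stop.

{ r, x }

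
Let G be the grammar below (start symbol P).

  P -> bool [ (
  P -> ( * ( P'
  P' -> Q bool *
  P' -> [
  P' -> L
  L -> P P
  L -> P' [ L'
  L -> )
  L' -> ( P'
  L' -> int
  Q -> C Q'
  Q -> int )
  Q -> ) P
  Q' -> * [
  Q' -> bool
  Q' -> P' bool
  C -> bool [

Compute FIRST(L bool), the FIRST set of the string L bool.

Add FIRST(L) = { (, ), [, bool, int }; L is not nullable, stop.

{ (, ), [, bool, int }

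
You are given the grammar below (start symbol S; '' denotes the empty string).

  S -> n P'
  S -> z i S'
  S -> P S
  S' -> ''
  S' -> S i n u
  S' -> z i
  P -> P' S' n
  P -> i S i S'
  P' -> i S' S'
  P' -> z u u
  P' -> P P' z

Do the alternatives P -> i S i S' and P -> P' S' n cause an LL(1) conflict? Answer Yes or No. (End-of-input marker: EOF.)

Yes

FIRST(i S i S') = { i } and FIRST(P' S' n) = { i, z }.
Both contain i, so the two alternatives are not disjoint — LL(1) conflict.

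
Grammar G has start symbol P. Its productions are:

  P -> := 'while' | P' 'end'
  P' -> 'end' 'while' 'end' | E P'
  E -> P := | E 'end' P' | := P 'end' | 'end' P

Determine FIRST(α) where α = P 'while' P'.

Add FIRST(P) = { 'end', := }; P is not nullable, stop.

{ 'end', := }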